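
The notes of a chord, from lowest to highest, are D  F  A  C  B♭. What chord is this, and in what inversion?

The pitch classes D, F, A, C, Bb arrange in thirds as Bb–D–F–A–C: a Bb major ninth chord.
With the third (D) in the bass, the chord is in first inversion.

Bb major ninth, first inversion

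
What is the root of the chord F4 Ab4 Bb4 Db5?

Bb

Reordering F, Ab, Bb, Db into stacked thirds gives Bb–Db–F–Ab; the bottom of that stack, Bb, is the root.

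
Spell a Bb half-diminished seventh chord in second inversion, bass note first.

Fb, Ab, Bb, Db

The chord tones are Bb–Db–Fb–Ab. With the fifth (Fb) lowest for second inversion: Fb, Ab, Bb, Db.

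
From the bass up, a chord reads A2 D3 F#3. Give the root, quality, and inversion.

The pitch classes A, D, F# arrange in thirds as D–F#–A: a D major triad.
A is the fifth of D major; fifth in the bass means second inversion (figured bass 6/4).

D major, second inversion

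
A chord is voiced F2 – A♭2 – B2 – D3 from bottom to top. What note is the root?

Reordering F, Ab, B, D into stacked thirds gives B–D–F–Ab; the bottom of that stack, B, is the root.

B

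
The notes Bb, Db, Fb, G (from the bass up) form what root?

G

Reordering Bb, Db, Fb, G into stacked thirds gives G–Bb–Db–Fb; the bottom of that stack, G, is the root.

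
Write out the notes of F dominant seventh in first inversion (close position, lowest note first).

A, C, Eb, F

The chord tones are F–A–C–Eb. With the third (A) lowest for first inversion: A, C, Eb, F.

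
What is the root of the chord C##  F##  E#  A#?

F##

The distinct letter names are C##, F##, E#, A#. Arranged as a stack of thirds they read F##–A#–C##–E#, so F## is the root (an F## minor seventh chord).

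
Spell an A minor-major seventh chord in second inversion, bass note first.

Spelling A minor-major seventh: A–C–E–G#. In second inversion the fifth is bass, giving E, G#, A, C from the bottom.

E, G#, A, C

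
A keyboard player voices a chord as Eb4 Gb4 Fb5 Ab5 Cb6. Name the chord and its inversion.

Fb major ninth, third inversion

The distinct note names are Eb, Gb, Fb, Ab, Cb. Stacked in thirds they read Fb–Ab–Cb–Eb–Gb, which is a major ninth chord on Fb.
The lowest note is Eb, the seventh of the chord, so this is third inversion.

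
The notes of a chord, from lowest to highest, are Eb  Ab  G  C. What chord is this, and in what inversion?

The distinct note names are Eb, Ab, G, C. Stacked in thirds they read Ab–C–Eb–G, which is a major seventh chord on Ab.
With the fifth (Eb) in the bass, the chord is in second inversion (figured bass 4/3).

Ab major seventh, second inversion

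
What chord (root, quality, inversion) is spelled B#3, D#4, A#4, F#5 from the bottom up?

B# half-diminished seventh, root position

Reducing to letter names: B#, D#, A#, F#. These stack in thirds as B#–D#–F#–A# — a B# half-diminished seventh chord.
With the root (B#) in the bass, the chord is in root position (figured bass 7).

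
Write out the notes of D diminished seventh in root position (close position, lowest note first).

D, F, Ab, Cb

D diminished seventh is D–F–Ab–Cb. Root position puts the root (D) in the bass, with the remaining tones above: D, F, Ab, Cb.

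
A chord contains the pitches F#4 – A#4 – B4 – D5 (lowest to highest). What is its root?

The distinct letter names are F#, A#, B, D. Arranged as a stack of thirds they read B–D–F#–A#, so B is the root (a B minor-major seventh chord).

B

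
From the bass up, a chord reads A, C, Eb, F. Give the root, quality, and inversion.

The pitch classes A, C, Eb, F arrange in thirds as F–A–C–Eb: an F dominant seventh chord.
With the third (A) in the bass, the chord is in first inversion (figured bass 6/5).

F dominant seventh, first inversion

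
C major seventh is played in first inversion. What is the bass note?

E

C major seventh is C–E–G–B. First inversion places the third in the bass: E.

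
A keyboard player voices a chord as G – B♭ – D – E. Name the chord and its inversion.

The distinct note names are G, Bb, D, E. Stacked in thirds they read E–G–Bb–D, which is a half-diminished seventh chord on E.
With the third (G) in the bass, the chord is in first inversion (figured bass 6/5).

E half-diminished seventh, first inversion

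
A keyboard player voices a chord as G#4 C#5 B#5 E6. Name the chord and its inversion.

Reducing to letter names: G#, C#, B#, E. These stack in thirds as C#–E–G#–B# — a C# minor-major seventh chord.
G# is the fifth of C# minor-major seventh; fifth in the bass means second inversion (figured bass 4/3).

C# minor-major seventh, second inversion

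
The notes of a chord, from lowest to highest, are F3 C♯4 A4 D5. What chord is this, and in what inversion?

D minor-major seventh, first inversion

The pitch classes F, C#, A, D arrange in thirds as D–F–A–C#: a D minor-major seventh chord.
F is the third of D minor-major seventh; third in the bass means first inversion (figured bass 6/5).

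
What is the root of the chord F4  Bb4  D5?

Bb

F, Bb, D are the tones of a Bb major triad (Bb–D–F), making Bb the root.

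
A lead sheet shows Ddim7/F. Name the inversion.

Ddim7/F means D diminished seventh with F in the bass. F is the third of D diminished seventh (D–F–Ab–Cb), so this is first inversion.

first inversion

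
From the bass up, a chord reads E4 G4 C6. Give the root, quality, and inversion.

The pitch classes E, G, C arrange in thirds as C–E–G: a C major triad.
The lowest note is E, the third of the chord, so this is first inversion (figured bass 6).

C major, first inversion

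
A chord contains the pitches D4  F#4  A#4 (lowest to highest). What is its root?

D

Reordering D, F#, A# into stacked thirds gives D–F#–A#; the bottom of that stack, D, is the root.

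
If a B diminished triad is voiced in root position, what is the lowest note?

B diminished is B–D–F. Root position places the root in the bass: B.

B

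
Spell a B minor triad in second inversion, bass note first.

F#, B, D

B minor is B–D–F#. Second inversion puts the fifth (F#) in the bass, with the remaining tones above: F#, B, D.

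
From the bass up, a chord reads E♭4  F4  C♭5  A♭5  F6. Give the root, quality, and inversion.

Reducing to letter names: Eb, F, Cb, Ab. These stack in thirds as F–Ab–Cb–Eb — an F half-diminished seventh chord.
Eb is the seventh of F half-diminished seventh; seventh in the bass means third inversion (figured bass 4/2).

F half-diminished seventh, third inversion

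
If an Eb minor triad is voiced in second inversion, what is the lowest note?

Bb

Eb minor is Eb–Gb–Bb. Second inversion places the fifth in the bass: Bb.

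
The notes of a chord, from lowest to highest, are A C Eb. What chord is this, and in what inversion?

The distinct note names are A, C, Eb. Stacked in thirds they read A–C–Eb, which is a diminished triad on A.
The lowest note is A, the root of the chord, so this is root position (figured bass 5/3).

A diminished, root position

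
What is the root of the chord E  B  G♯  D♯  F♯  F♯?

E

E, B, G#, D#, F# are the tones of an E major ninth chord (E–G#–B–D#–F#), making E the root.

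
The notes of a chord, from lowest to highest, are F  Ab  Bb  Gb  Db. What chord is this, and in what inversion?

The pitch classes F, Ab, Bb, Gb, Db arrange in thirds as Gb–Bb–Db–F–Ab: a Gb major ninth chord.
F is the seventh of Gb major ninth; seventh in the bass means third inversion.

Gb major ninth, third inversion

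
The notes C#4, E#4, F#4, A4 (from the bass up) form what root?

F#

The distinct letter names are C#, E#, F#, A. Arranged as a stack of thirds they read F#–A–C#–E#, so F# is the root (an F# minor-major seventh chord).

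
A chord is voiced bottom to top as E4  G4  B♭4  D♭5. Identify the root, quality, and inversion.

The pitch classes E, G, Bb, Db arrange in thirds as E–G–Bb–Db: an E diminished seventh chord.
The lowest note is E, the root of the chord, so this is root position (figured bass 7).

E diminished seventh, root position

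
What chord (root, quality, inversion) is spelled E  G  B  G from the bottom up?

The distinct note names are E, G, B. Stacked in thirds they read E–G–B, which is a minor triad on E.
E is the root of E minor; root in the bass means root position (figured bass 5/3).

E minor, root position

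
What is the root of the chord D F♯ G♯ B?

G#

The distinct letter names are D, F#, G#, B. Arranged as a stack of thirds they read G#–B–D–F#, so G# is the root (a G# half-diminished seventh chord).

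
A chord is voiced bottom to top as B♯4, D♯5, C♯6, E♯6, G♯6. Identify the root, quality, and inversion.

C# major ninth, third inversion

The distinct note names are B#, D#, C#, E#, G#. Stacked in thirds they read C#–E#–G#–B#–D#, which is a major ninth chord on C#.
The lowest note is B#, the seventh of the chord, so this is third inversion.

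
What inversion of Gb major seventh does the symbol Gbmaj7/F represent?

third inversion

Gbmaj7/F means Gb major seventh with F in the bass. F is the seventh of Gb major seventh (Gb–Bb–Db–F), so this is third inversion.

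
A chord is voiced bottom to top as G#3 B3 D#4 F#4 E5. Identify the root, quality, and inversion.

The pitch classes G#, B, D#, F#, E arrange in thirds as E–G#–B–D#–F#: an E major ninth chord.
The lowest note is G#, the third of the chord, so this is first inversion.

E major ninth, first inversion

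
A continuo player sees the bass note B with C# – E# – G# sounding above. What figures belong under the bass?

The notes B, C#, E#, G# stack in thirds as C#–E#–G#–B — a C# dominant seventh chord. The bass B is the seventh, so this is third inversion: figured 4/2.

4/2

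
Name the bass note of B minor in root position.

The root of B minor (B–D–F#) is B; that is the bass in root position.

B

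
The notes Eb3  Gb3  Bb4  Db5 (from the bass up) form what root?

Reordering Eb, Gb, Bb, Db into stacked thirds gives Eb–Gb–Bb–Db; the bottom of that stack, Eb, is the root.

Eb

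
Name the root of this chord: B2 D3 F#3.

B, D, F# are the tones of a B minor triad (B–D–F#), making B the root.

B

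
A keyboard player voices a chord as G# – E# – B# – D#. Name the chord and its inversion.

E# minor seventh, first inversion

The distinct note names are G#, E#, B#, D#. Stacked in thirds they read E#–G#–B#–D#, which is a minor seventh chord on E#.
The lowest note is G#, the third of the chord, so this is first inversion (figured bass 6/5).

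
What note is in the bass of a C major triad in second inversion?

In second inversion the fifth is lowest. For C major (C–E–G) that is G.

G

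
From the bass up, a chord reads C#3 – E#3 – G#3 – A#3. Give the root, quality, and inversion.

A# minor seventh, first inversion

The pitch classes C#, E#, G#, A# arrange in thirds as A#–C#–E#–G#: an A# minor seventh chord.
C# is the third of A# minor seventh; third in the bass means first inversion (figured bass 6/5).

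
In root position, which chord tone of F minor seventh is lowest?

F

In root position the root is lowest. For F minor seventh (F–Ab–C–Eb) that is F.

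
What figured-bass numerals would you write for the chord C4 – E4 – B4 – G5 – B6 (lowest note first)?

The notes C, E, B, G stack in thirds as C–E–G–B — a C major seventh chord. The bass C is the root, so this is root position: figured 7.

7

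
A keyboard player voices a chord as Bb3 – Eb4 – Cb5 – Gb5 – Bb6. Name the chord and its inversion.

The distinct note names are Bb, Eb, Cb, Gb. Stacked in thirds they read Cb–Eb–Gb–Bb, which is a major seventh chord on Cb.
The lowest note is Bb, the seventh of the chord, so this is third inversion (figured bass 4/2).

Cb major seventh, third inversion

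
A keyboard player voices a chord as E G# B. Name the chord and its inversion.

E major, root position

The pitch classes E, G#, B arrange in thirds as E–G#–B: an E major triad.
E is the root of E major; root in the bass means root position (figured bass 5/3).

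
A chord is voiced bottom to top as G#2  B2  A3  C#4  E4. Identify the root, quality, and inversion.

The distinct note names are G#, B, A, C#, E. Stacked in thirds they read A–C#–E–G#–B, which is a major ninth chord on A.
G# is the seventh of A major ninth; seventh in the bass means third inversion.

A major ninth, third inversion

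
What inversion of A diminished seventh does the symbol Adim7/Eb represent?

Adim7/Eb means A diminished seventh with Eb in the bass. Eb is the fifth of A diminished seventh (A–C–Eb–Gb), so this is second inversion.

second inversion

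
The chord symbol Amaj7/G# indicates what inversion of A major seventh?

third inversion

Amaj7/G# means A major seventh with G# in the bass. G# is the seventh of A major seventh (A–C#–E–G#), so this is third inversion.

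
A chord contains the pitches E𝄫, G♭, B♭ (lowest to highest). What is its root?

Reordering Ebb, Gb, Bb into stacked thirds gives Ebb–Gb–Bb; the bottom of that stack, Ebb, is the root.

Ebb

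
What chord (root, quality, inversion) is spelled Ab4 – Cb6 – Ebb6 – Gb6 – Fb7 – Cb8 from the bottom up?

Fb dominant ninth, first inversion

The distinct note names are Ab, Cb, Ebb, Gb, Fb. Stacked in thirds they read Fb–Ab–Cb–Ebb–Gb, which is a dominant ninth chord on Fb.
Ab is the third of Fb dominant ninth; third in the bass means first inversion.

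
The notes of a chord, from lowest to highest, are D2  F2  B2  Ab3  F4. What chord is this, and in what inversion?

B diminished seventh, first inversion

The distinct note names are D, F, B, Ab. Stacked in thirds they read B–D–F–Ab, which is a diminished seventh chord on B.
The lowest note is D, the third of the chord, so this is first inversion (figured bass 6/5).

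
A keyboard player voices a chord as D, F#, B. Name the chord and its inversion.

Reducing to letter names: D, F#, B. These stack in thirds as B–D–F# — a B minor triad.
With the third (D) in the bass, the chord is in first inversion (figured bass 6).

B minor, first inversion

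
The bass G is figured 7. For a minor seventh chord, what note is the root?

The figures 7 mean the root of the chord is in the bass. If G is the root of a minor seventh chord, the root is G (chord tones G–Bb–D–F).

G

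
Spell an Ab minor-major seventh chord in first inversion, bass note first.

Cb, Eb, G, Ab

Ab minor-major seventh is Ab–Cb–Eb–G. First inversion puts the third (Cb) in the bass, with the remaining tones above: Cb, Eb, G, Ab.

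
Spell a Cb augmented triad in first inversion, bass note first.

Spelling Cb augmented: Cb–Eb–G. In first inversion the third is bass, giving Eb, G, Cb from the bottom.

Eb, G, Cb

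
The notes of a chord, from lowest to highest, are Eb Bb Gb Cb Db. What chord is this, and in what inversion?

The pitch classes Eb, Bb, Gb, Cb, Db arrange in thirds as Cb–Eb–Gb–Bb–Db: a Cb major ninth chord.
The lowest note is Eb, the third of the chord, so this is first inversion.

Cb major ninth, first inversion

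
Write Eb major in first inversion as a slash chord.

First inversion of Eb major has the third (G) in the bass. As a slash chord: Ebmaj/G.

Ebmaj/G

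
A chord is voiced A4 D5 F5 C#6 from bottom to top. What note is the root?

A, D, F, C# are the tones of a D minor-major seventh chord (D–F–A–C#), making D the root.

D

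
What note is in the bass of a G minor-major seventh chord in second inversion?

D

G minor-major seventh is G–Bb–D–F#. Second inversion places the fifth in the bass: D.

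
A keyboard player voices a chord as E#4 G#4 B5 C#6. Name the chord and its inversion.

Reducing to letter names: E#, G#, B, C#. These stack in thirds as C#–E#–G#–B — a C# dominant seventh chord.
E# is the third of C# dominant seventh; third in the bass means first inversion (figured bass 6/5).

C# dominant seventh, first inversion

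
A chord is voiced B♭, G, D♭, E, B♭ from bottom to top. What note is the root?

E

Reordering Bb, G, Db, E into stacked thirds gives E–G–Bb–Db; the bottom of that stack, E, is the root.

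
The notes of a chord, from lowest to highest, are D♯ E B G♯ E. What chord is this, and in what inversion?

The pitch classes D#, E, B, G# arrange in thirds as E–G#–B–D#: an E major seventh chord.
D# is the seventh of E major seventh; seventh in the bass means third inversion (figured bass 4/2).

E major seventh, third inversion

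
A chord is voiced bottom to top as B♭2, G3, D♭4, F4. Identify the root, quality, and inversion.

G half-diminished seventh, first inversion

The pitch classes Bb, G, Db, F arrange in thirds as G–Bb–Db–F: a G half-diminished seventh chord.
The lowest note is Bb, the third of the chord, so this is first inversion (figured bass 6/5).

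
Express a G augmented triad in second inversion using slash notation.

Gaug/D#

Second inversion of G augmented has the fifth (D#) in the bass. As a slash chord: Gaug/D#.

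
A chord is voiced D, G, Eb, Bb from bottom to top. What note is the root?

Eb

Reordering D, G, Eb, Bb into stacked thirds gives Eb–G–Bb–D; the bottom of that stack, Eb, is the root.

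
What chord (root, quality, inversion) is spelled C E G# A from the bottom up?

A minor-major seventh, first inversion

The distinct note names are C, E, G#, A. Stacked in thirds they read A–C–E–G#, which is a minor-major seventh chord on A.
C is the third of A minor-major seventh; third in the bass means first inversion (figured bass 6/5).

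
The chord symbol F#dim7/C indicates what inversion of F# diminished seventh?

F#dim7/C means F# diminished seventh with C in the bass. C is the fifth of F# diminished seventh (F#–A–C–Eb), so this is second inversion.

second inversion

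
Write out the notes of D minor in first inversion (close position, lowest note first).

The chord tones are D–F–A. With the third (F) lowest for first inversion: F, A, D.

F, A, D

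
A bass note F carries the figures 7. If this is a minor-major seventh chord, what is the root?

F

The figures 7 mean the root of the chord is in the bass. If F is the root of a minor-major seventh chord, the root is F (chord tones F–Ab–C–E).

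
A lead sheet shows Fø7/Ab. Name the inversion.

Fø7/Ab means F half-diminished seventh with Ab in the bass. Ab is the third of F half-diminished seventh (F–Ab–Cb–Eb), so this is first inversion.

first inversion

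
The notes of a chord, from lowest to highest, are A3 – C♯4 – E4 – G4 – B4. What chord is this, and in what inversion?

A dominant ninth, root position

The distinct note names are A, C#, E, G, B. Stacked in thirds they read A–C#–E–G–B, which is a dominant ninth chord on A.
With the root (A) in the bass, the chord is in root position.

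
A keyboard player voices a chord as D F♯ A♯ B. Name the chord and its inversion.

The distinct note names are D, F#, A#, B. Stacked in thirds they read B–D–F#–A#, which is a minor-major seventh chord on B.
D is the third of B minor-major seventh; third in the bass means first inversion (figured bass 6/5).

B minor-major seventh, first inversion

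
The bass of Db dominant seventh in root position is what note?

In root position the root is lowest. For Db dominant seventh (Db–F–Ab–Cb) that is Db.

Db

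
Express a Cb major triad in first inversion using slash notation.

First inversion of Cb major has the third (Eb) in the bass. As a slash chord: Cbmaj/Eb.

Cbmaj/Eb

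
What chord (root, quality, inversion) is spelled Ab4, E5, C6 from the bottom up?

Ab augmented, root position

The pitch classes Ab, E, C arrange in thirds as Ab–C–E: an Ab augmented triad.
With the root (Ab) in the bass, the chord is in root position (figured bass 5/3).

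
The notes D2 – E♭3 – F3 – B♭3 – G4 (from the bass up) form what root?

Eb

The distinct letter names are D, Eb, F, Bb, G. Arranged as a stack of thirds they read Eb–G–Bb–D–F, so Eb is the root (an Eb major ninth chord).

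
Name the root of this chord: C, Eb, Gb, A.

The distinct letter names are C, Eb, Gb, A. Arranged as a stack of thirds they read A–C–Eb–Gb, so A is the root (an A diminished seventh chord).

A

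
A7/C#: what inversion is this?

first inversion

A7/C# means A dominant seventh with C# in the bass. C# is the third of A dominant seventh (A–C#–E–G), so this is first inversion.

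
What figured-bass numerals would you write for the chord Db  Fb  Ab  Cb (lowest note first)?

7

The notes Db, Fb, Ab, Cb stack in thirds as Db–Fb–Ab–Cb — a Db minor seventh chord. The bass Db is the root, so this is root position: figured 7.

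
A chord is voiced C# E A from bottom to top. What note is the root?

A

Reordering C#, E, A into stacked thirds gives A–C#–E; the bottom of that stack, A, is the root.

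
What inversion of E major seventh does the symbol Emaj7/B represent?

second inversion

Emaj7/B means E major seventh with B in the bass. B is the fifth of E major seventh (E–G#–B–D#), so this is second inversion.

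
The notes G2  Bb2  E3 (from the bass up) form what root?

Reordering G, Bb, E into stacked thirds gives E–G–Bb; the bottom of that stack, E, is the root.

E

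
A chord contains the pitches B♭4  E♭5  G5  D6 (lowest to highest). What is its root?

Bb, Eb, G, D are the tones of an Eb major seventh chord (Eb–G–Bb–D), making Eb the root.

Eb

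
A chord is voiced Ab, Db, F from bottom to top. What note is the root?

Ab, Db, F are the tones of a Db major triad (Db–F–Ab), making Db the root.

Db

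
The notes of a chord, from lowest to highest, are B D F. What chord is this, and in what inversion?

The distinct note names are B, D, F. Stacked in thirds they read B–D–F, which is a diminished triad on B.
The lowest note is B, the root of the chord, so this is root position (figured bass 5/3).

B diminished, root position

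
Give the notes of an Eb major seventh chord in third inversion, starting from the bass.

D, Eb, G, Bb

The chord tones are Eb–G–Bb–D. With the seventh (D) lowest for third inversion: D, Eb, G, Bb.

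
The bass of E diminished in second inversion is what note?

Bb

E diminished is E–G–Bb. Second inversion places the fifth in the bass: Bb.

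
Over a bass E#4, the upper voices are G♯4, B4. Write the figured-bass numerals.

5/3

The notes E#, G#, B stack in thirds as E#–G#–B — an E# diminished triad. The bass E# is the root, so this is root position: figured 5/3.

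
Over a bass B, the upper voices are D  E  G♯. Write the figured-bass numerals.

The notes B, D, E, G# stack in thirds as E–G#–B–D — an E dominant seventh chord. The bass B is the fifth, so this is second inversion: figured 4/3.

4/3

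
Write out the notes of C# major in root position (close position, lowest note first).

C#, E#, G#

C# major is C#–E#–G#. Root position puts the root (C#) in the bass, with the remaining tones above: C#, E#, G#.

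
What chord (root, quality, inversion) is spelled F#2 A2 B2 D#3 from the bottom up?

Reducing to letter names: F#, A, B, D#. These stack in thirds as B–D#–F#–A — a B dominant seventh chord.
The lowest note is F#, the fifth of the chord, so this is second inversion (figured bass 4/3).

B dominant seventh, second inversion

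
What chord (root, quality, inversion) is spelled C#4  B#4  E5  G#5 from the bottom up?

The pitch classes C#, B#, E, G# arrange in thirds as C#–E–G#–B#: a C# minor-major seventh chord.
With the root (C#) in the bass, the chord is in root position (figured bass 7).

C# minor-major seventh, root position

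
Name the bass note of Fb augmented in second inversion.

Fb augmented is Fb–Ab–C. Second inversion places the fifth in the bass: C.

C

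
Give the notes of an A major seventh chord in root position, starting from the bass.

Spelling A major seventh: A–C#–E–G#. In root position the root is bass, giving A, C#, E, G# from the bottom.

A, C#, E, G#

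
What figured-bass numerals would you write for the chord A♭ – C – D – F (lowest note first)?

The notes Ab, C, D, F stack in thirds as D–F–Ab–C — a D half-diminished seventh chord. The bass Ab is the fifth, so this is second inversion: figured 4/3.

4/3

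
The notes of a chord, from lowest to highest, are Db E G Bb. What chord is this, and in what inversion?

E diminished seventh, third inversion

The pitch classes Db, E, G, Bb arrange in thirds as E–G–Bb–Db: an E diminished seventh chord.
With the seventh (Db) in the bass, the chord is in third inversion (figured bass 4/2).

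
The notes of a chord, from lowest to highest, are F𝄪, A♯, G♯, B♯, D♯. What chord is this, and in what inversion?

G# major ninth, third inversion

The distinct note names are F##, A#, G#, B#, D#. Stacked in thirds they read G#–B#–D#–F##–A#, which is a major ninth chord on G#.
F## is the seventh of G# major ninth; seventh in the bass means third inversion.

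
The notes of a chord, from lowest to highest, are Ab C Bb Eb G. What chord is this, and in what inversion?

The distinct note names are Ab, C, Bb, Eb, G. Stacked in thirds they read Ab–C–Eb–G–Bb, which is a major ninth chord on Ab.
With the root (Ab) in the bass, the chord is in root position.

Ab major ninth, root position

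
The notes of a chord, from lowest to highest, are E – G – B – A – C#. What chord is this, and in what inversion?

The pitch classes E, G, B, A, C# arrange in thirds as A–C#–E–G–B: an A dominant ninth chord.
With the fifth (E) in the bass, the chord is in second inversion.

A dominant ninth, second inversion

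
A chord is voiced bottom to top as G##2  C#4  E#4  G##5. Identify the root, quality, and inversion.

C# augmented, second inversion

The distinct note names are G##, C#, E#. Stacked in thirds they read C#–E#–G##, which is an augmented triad on C#.
With the fifth (G##) in the bass, the chord is in second inversion (figured bass 6/4).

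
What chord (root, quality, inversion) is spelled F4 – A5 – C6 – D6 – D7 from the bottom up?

The pitch classes F, A, C, D arrange in thirds as D–F–A–C: a D minor seventh chord.
The lowest note is F, the third of the chord, so this is first inversion (figured bass 6/5).

D minor seventh, first inversion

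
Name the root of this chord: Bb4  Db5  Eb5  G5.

Reordering Bb, Db, Eb, G into stacked thirds gives Eb–G–Bb–Db; the bottom of that stack, Eb, is the root.

Eb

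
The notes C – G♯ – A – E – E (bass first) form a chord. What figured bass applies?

6/5

The notes C, G#, A, E stack in thirds as A–C–E–G# — an A minor-major seventh chord. The bass C is the third, so this is first inversion: figured 6/5.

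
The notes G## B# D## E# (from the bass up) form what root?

E#

Reordering G##, B#, D##, E# into stacked thirds gives E#–G##–B#–D##; the bottom of that stack, E#, is the root.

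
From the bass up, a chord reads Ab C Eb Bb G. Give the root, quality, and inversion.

The pitch classes Ab, C, Eb, Bb, G arrange in thirds as Ab–C–Eb–G–Bb: an Ab major ninth chord.
The lowest note is Ab, the root of the chord, so this is root position.

Ab major ninth, root position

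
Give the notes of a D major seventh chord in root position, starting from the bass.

D, F#, A, C#

D major seventh is D–F#–A–C#. Root position puts the root (D) in the bass, with the remaining tones above: D, F#, A, C#.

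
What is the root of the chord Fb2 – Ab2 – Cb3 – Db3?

Db

The distinct letter names are Fb, Ab, Cb, Db. Arranged as a stack of thirds they read Db–Fb–Ab–Cb, so Db is the root (a Db minor seventh chord).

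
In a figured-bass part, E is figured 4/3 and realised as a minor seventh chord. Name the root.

The figures 4/3 mean the fifth of the chord is in the bass. If E is the fifth of a minor seventh chord, the root is A (chord tones A–C–E–G).

A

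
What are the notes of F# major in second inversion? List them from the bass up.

The chord tones are F#–A#–C#. With the fifth (C#) lowest for second inversion: C#, F#, A#.

C#, F#, A#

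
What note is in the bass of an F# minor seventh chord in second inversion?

C#

In second inversion the fifth is lowest. For F# minor seventh (F#–A–C#–E) that is C#.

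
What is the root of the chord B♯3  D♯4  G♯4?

G#

The distinct letter names are B#, D#, G#. Arranged as a stack of thirds they read G#–B#–D#, so G# is the root (a G# major triad).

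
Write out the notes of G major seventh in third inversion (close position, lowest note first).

G major seventh is G–B–D–F#. Third inversion puts the seventh (F#) in the bass, with the remaining tones above: F#, G, B, D.

F#, G, B, D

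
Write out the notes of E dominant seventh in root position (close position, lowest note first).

E, G#, B, D

The chord tones are E–G#–B–D. With the root (E) lowest for root position: E, G#, B, D.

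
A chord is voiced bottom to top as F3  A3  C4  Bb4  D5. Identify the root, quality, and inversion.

Bb major ninth, second inversion

The pitch classes F, A, C, Bb, D arrange in thirds as Bb–D–F–A–C: a Bb major ninth chord.
With the fifth (F) in the bass, the chord is in second inversion.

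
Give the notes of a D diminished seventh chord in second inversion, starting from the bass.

D diminished seventh is D–F–Ab–Cb. Second inversion puts the fifth (Ab) in the bass, with the remaining tones above: Ab, Cb, D, F.

Ab, Cb, D, F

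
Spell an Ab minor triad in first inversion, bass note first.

The chord tones are Ab–Cb–Eb. With the third (Cb) lowest for first inversion: Cb, Eb, Ab.

Cb, Eb, Ab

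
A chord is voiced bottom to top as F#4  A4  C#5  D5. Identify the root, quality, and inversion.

Reducing to letter names: F#, A, C#, D. These stack in thirds as D–F#–A–C# — a D major seventh chord.
With the third (F#) in the bass, the chord is in first inversion (figured bass 6/5).

D major seventh, first inversion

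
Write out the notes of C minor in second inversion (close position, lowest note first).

G, C, Eb

Spelling C minor: C–Eb–G. In second inversion the fifth is bass, giving G, C, Eb from the bottom.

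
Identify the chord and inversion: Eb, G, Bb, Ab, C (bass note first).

The distinct note names are Eb, G, Bb, Ab, C. Stacked in thirds they read Ab–C–Eb–G–Bb, which is a major ninth chord on Ab.
The lowest note is Eb, the fifth of the chord, so this is second inversion.

Ab major ninth, second inversion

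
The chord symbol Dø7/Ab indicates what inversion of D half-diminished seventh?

second inversion

Dø7/Ab means D half-diminished seventh with Ab in the bass. Ab is the fifth of D half-diminished seventh (D–F–Ab–C), so this is second inversion.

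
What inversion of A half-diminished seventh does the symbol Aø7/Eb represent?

second inversion

Aø7/Eb means A half-diminished seventh with Eb in the bass. Eb is the fifth of A half-diminished seventh (A–C–Eb–G), so this is second inversion.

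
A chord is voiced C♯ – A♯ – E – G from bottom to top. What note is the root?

Reordering C#, A#, E, G into stacked thirds gives A#–C#–E–G; the bottom of that stack, A#, is the root.

A#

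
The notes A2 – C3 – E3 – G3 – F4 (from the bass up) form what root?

F

Reordering A, C, E, G, F into stacked thirds gives F–A–C–E–G; the bottom of that stack, F, is the root.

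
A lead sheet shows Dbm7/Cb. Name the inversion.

third inversion

Dbm7/Cb means Db minor seventh with Cb in the bass. Cb is the seventh of Db minor seventh (Db–Fb–Ab–Cb), so this is third inversion.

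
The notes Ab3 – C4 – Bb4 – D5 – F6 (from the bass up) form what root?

Bb

Reordering Ab, C, Bb, D, F into stacked thirds gives Bb–D–F–Ab–C; the bottom of that stack, Bb, is the root.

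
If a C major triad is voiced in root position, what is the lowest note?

The root of C major (C–E–G) is C; that is the bass in root position.

C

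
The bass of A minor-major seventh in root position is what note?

A

A minor-major seventh is A–C–E–G#. Root position places the root in the bass: A.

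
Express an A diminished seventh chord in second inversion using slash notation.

Second inversion of A diminished seventh has the fifth (Eb) in the bass. As a slash chord: Adim7/Eb.

Adim7/Eb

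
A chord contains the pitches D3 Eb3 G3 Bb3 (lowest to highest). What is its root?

Eb

Reordering D, Eb, G, Bb into stacked thirds gives Eb–G–Bb–D; the bottom of that stack, Eb, is the root.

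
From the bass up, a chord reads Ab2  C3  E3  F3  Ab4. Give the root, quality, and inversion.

F minor-major seventh, first inversion

The distinct note names are Ab, C, E, F. Stacked in thirds they read F–Ab–C–E, which is a minor-major seventh chord on F.
Ab is the third of F minor-major seventh; third in the bass means first inversion (figured bass 6/5).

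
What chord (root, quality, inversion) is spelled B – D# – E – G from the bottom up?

E minor-major seventh, second inversion

The pitch classes B, D#, E, G arrange in thirds as E–G–B–D#: an E minor-major seventh chord.
With the fifth (B) in the bass, the chord is in second inversion (figured bass 4/3).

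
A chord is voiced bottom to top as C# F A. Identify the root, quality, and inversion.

Reducing to letter names: C#, F, A. These stack in thirds as F–A–C# — an F augmented triad.
With the fifth (C#) in the bass, the chord is in second inversion (figured bass 6/4).

F augmented, second inversion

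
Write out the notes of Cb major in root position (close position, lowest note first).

Cb, Eb, Gb

Spelling Cb major: Cb–Eb–Gb. In root position the root is bass, giving Cb, Eb, Gb from the bottom.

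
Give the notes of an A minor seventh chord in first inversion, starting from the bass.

A minor seventh is A–C–E–G. First inversion puts the third (C) in the bass, with the remaining tones above: C, E, G, A.

C, E, G, A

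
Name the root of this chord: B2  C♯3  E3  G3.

B, C#, E, G are the tones of a C# half-diminished seventh chord (C#–E–G–B), making C# the root.

C#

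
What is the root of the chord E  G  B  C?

E, G, B, C are the tones of a C major seventh chord (C–E–G–B), making C the root.

C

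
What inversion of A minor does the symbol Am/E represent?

Am/E means A minor with E in the bass. E is the fifth of A minor (A–C–E), so this is second inversion.

second inversion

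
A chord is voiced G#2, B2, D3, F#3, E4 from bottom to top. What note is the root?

E

The distinct letter names are G#, B, D, F#, E. Arranged as a stack of thirds they read E–G#–B–D–F#, so E is the root (an E dominant ninth chord).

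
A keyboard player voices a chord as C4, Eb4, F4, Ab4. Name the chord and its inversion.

The distinct note names are C, Eb, F, Ab. Stacked in thirds they read F–Ab–C–Eb, which is a minor seventh chord on F.
The lowest note is C, the fifth of the chord, so this is second inversion (figured bass 4/3).

F minor seventh, second inversion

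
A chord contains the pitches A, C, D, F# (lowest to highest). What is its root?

Reordering A, C, D, F# into stacked thirds gives D–F#–A–C; the bottom of that stack, D, is the root.

D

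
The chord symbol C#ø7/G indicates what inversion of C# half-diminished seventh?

second inversion

C#ø7/G means C# half-diminished seventh with G in the bass. G is the fifth of C# half-diminished seventh (C#–E–G–B), so this is second inversion.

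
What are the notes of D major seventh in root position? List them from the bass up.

D major seventh is D–F#–A–C#. Root position puts the root (D) in the bass, with the remaining tones above: D, F#, A, C#.

D, F#, A, C#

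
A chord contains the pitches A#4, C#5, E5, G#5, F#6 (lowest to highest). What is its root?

Reordering A#, C#, E, G#, F# into stacked thirds gives F#–A#–C#–E–G#; the bottom of that stack, F#, is the root.

F#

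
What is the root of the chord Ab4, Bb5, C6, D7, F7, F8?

Bb

Reordering Ab, Bb, C, D, F into stacked thirds gives Bb–D–F–Ab–C; the bottom of that stack, Bb, is the root.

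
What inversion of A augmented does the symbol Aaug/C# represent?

Aaug/C# means A augmented with C# in the bass. C# is the third of A augmented (A–C#–E#), so this is first inversion.

first inversion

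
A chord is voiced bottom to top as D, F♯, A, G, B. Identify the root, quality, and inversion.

Reducing to letter names: D, F#, A, G, B. These stack in thirds as G–B–D–F#–A — a G major ninth chord.
D is the fifth of G major ninth; fifth in the bass means second inversion.

G major ninth, second inversion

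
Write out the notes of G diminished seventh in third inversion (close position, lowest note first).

Spelling G diminished seventh: G–Bb–Db–Fb. In third inversion the seventh is bass, giving Fb, G, Bb, Db from the bottom.

Fb, G, Bb, Db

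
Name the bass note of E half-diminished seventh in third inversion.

D

The seventh of E half-diminished seventh (E–G–Bb–D) is D; that is the bass in third inversion.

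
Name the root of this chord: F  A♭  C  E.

F

The distinct letter names are F, Ab, C, E. Arranged as a stack of thirds they read F–Ab–C–E, so F is the root (an F minor-major seventh chord).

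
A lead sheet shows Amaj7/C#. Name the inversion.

first inversion

Amaj7/C# means A major seventh with C# in the bass. C# is the third of A major seventh (A–C#–E–G#), so this is first inversion.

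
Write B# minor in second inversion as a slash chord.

B#m/F##

Second inversion of B# minor has the fifth (F##) in the bass. As a slash chord: B#m/F##.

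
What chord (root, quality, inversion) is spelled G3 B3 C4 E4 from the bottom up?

The pitch classes G, B, C, E arrange in thirds as C–E–G–B: a C major seventh chord.
With the fifth (G) in the bass, the chord is in second inversion (figured bass 4/3).

C major seventh, second inversion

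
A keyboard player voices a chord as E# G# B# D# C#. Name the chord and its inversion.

The distinct note names are E#, G#, B#, D#, C#. Stacked in thirds they read C#–E#–G#–B#–D#, which is a major ninth chord on C#.
The lowest note is E#, the third of the chord, so this is first inversion.

C# major ninth, first inversion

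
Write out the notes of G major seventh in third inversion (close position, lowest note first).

The chord tones are G–B–D–F#. With the seventh (F#) lowest for third inversion: F#, G, B, D.

F#, G, B, D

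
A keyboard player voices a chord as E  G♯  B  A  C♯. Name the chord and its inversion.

The distinct note names are E, G#, B, A, C#. Stacked in thirds they read A–C#–E–G#–B, which is a major ninth chord on A.
The lowest note is E, the fifth of the chord, so this is second inversion.

A major ninth, second inversion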